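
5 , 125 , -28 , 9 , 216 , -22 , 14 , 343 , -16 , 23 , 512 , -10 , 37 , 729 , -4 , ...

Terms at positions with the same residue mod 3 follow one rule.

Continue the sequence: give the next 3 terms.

Read the sequence 3 terms at a time; column i is its own pattern.
Subsequence A = 5, 9, 14, 23, 37: Fibonacci-style (each term is the sum of the two before it).
Subsequence B = 125, 216, 343, 512, 729: the cubes 5³, 6³, 7³, ….
Subsequence C = -28, -22, -16, -10, -4: adding 6 each time.
The 16th slot belongs to subsequence A; its 6th term is 60.
Term 17 comes from subsequence B (its 6th entry): 1000.
The 18th slot belongs to subsequence C; its 6th term is 2.

60, 1000, 2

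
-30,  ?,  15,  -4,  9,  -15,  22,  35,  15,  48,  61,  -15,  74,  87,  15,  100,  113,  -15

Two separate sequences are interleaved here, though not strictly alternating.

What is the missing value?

-17

The slot pattern repeats as AAB (period 3), so there are 2 interleaved tracks.
Stream A: -30, ?, -4, 9, 22, 35, 48, 61, 74, 87, 100, 113. Linear: a_n = -43 + 13·n.
Stream B: 15, -15, 15, -15, 15, -15. Alternating ±15.
So the missing entry in stream A is -17.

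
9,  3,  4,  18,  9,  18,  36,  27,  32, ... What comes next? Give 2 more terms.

Split by position mod 3 into 3 tracks.
Subsequence A: 9, 18, 36 (a geometric progression (common ratio 2)).
Subsequence B: 3, 9, 27 (powers 3^1, 3^2, 3^3, …).
Subsequence C: 4, 18, 32 (adding 14 each time).
Term 10 comes from subsequence A (its 4th entry): 72.
Term 11 comes from subsequence B (its 4th entry): 81.

72, 81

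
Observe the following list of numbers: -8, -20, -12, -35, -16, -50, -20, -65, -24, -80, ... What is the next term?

-28

Taking every 2nd term gives 2 separate tracks.
Subsequence A: -8, -12, -16, -20, -24. Linear: a_n = -4 − 4·n.
Subsequence B: -20, -35, -50, -65, -80. Linear: a_n = -5 − 15·n.
Position 11 → subsequence A, term 6 = -28.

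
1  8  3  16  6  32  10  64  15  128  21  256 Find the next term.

28

Positions 1, 3, 5, … form one subsequence and positions 2, 4, 6, … form another.
Subsequence A: 1, 3, 6, 10, 15, 21 — triangular numbers n(n+1)/2 for n = 1, 2, ….
Subsequence B: 8, 16, 32, 64, 128, 256 — multiplying by 2 each time.
Term 13 comes from subsequence A (its 7th entry): 28.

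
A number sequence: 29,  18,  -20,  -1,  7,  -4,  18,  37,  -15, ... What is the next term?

-26

Positions follow the repeating pattern AABB; grouping by letter gives 2 tracks.
Subsequence A: 29, 18, 7, -4, -15. Linear: a_n = 40 − 11·n.
Subsequence B: -20, -1, 18, 37. Linear: a_n = -39 + 19·n.
The 10th slot belongs to subsequence A; its 6th term is -26.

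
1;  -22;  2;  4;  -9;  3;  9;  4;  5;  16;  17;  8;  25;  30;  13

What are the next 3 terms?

Split by position mod 3 into 3 tracks.
Track A = 1, 4, 9, 16, 25: perfect squares starting at 1².
Track B = -22, -9, 4, 17, 30: linear: a_n = -35 + 13·n.
Track C = 2, 3, 5, 8, 13: Fibonacci-style (each term is the sum of the two before it).
Term 16 comes from track A (its 6th entry): 36.
The 17th slot belongs to track B; its 6th term is 43.
The 18th slot belongs to track C; its 6th term is 21.

36, 43, 21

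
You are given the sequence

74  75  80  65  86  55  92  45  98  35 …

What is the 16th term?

5

The terms cycle through 2 interleaved subsequences.
Subsequence A = 74, 80, 86, 92, 98: arithmetic with common difference +6.
Subsequence B = 75, 65, 55, 45, 35: linear: a_n = 85 − 10·n.
Term 16 comes from subsequence B (its 8th entry): 5.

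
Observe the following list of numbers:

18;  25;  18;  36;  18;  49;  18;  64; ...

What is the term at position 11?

Taking every 2nd term gives 2 separate tracks.
Track A: 18, 18, 18, 18. Always 18.
Track B: 25, 36, 49, 64. The squares 5², 6², 7², ….
Term 11 comes from track A (its 6th entry): 18.

18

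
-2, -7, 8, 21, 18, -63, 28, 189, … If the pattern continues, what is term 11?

48

The terms cycle through 2 interleaved subsequences.
Subsequence A: -2, 8, 18, 28 — arithmetic with common difference +10.
Subsequence B: -7, 21, -63, 189 — geometric, ×-3 each step.
Term 11 comes from subsequence A (its 6th entry): 48.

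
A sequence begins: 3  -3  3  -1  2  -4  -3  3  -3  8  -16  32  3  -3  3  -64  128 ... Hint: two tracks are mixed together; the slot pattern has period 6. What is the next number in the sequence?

-256

Reading positions in blocks of 6 reveals the pattern AAABBB — 2 tracks woven together.
Stream A: 3, -3, 3, -3, 3, -3, 3, -3, 3. Oscillating between 3 and -3.
Stream B: -1, 2, -4, 8, -16, 32, -64, 128. A geometric progression (common ratio -2).
Position 18 → stream B, term 9 = -256.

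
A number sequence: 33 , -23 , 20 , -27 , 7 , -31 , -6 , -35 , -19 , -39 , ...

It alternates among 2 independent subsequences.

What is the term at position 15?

-58

Split by position mod 2 into 2 tracks.
Stream A is 33, 20, 7, -6, -19, which is arithmetic, step −13.
Stream B is -23, -27, -31, -35, -39, which is arithmetic with common difference −4.
The 15th slot belongs to stream A; its 8th term is -58.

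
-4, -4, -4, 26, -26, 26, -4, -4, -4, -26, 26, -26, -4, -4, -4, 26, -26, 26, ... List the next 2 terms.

Positions follow the repeating pattern AAABBB; grouping by letter gives 2 tracks.
Stream A = -4, -4, -4, -4, -4, -4, -4, -4, -4: constant -4.
Stream B = 26, -26, 26, -26, 26, -26, 26, -26, 26: alternating ±26.
Term 19 comes from stream A (its 10th entry): -4.
Position 20 → stream A, term 11 = -4.

-4, -4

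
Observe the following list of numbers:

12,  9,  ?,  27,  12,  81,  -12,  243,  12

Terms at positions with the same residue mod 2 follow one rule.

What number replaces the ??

-12

Taking every 2nd term gives 2 separate tracks.
Track A: 12, ?, 12, -12, 12 — the oscillation 12·(−1)^(n+1).
Track B: 9, 27, 81, 243 — powers of 3.
The gap is track A's term 2; the rule gives -12.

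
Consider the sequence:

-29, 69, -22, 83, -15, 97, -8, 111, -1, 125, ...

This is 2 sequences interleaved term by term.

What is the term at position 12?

Positions 1, 3, 5, … form one subsequence and positions 2, 4, 6, … form another.
Stream A = -29, -22, -15, -8, -1: linear: a_n = -36 + 7·n.
Stream B = 69, 83, 97, 111, 125: adding 14 each time.
The 12th slot belongs to stream B; its 6th term is 139.

139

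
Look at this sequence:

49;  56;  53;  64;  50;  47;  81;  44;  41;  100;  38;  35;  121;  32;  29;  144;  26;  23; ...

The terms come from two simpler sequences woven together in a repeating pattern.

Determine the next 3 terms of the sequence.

Positions follow the repeating pattern ABB; grouping by letter gives 2 tracks.
Stream A: 49, 64, 81, 100, 121, 144 (perfect squares starting at 7²).
Stream B: 56, 53, 50, 47, 44, 41, 38, 35, 32, 29, 26, 23 (subtracting 3 each time).
Position 19 falls in stream A as its term 7, giving 169.
Position 20 → stream B, term 13 = 20.
Position 21 falls in stream B as its term 14, giving 17.

169, 20, 17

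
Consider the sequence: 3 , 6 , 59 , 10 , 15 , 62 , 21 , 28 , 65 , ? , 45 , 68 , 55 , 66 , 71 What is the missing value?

36

Positions follow the repeating pattern AAB; grouping by letter gives 2 tracks.
Track A is 3, 6, 10, 15, 21, 28, ?, 45, 55, 66, which is triangular numbers starting at T_2.
Track B is 59, 62, 65, 68, 71, which is arithmetic with common difference +3.
The gap is track A's term 7; the rule gives 36.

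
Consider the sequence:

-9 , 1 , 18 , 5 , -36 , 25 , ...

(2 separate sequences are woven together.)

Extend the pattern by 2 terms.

Positions 1, 3, 5, … form one subsequence and positions 2, 4, 6, … form another.
Track A: -9, 18, -36 — a geometric progression (common ratio -2).
Track B: 1, 5, 25 — successive powers of 5.
The 7th slot belongs to track A; its 4th term is 72.
Term 8 comes from track B (its 4th entry): 125.

72, 125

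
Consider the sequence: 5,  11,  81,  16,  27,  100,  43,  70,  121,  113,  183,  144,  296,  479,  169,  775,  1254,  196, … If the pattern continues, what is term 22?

Reading positions in blocks of 3 reveals the pattern AAB — 2 tracks woven together.
Track A is 5, 11, 16, 27, 43, 70, 113, 183, 296, 479, 775, 1254, which is a Fibonacci-like recurrence a_n = a_{n-1} + a_{n-2}.
Track B is 81, 100, 121, 144, 169, 196, which is the squares 9², 10², 11², ….
Position 22 falls in track A as its term 15, giving 5312.

5312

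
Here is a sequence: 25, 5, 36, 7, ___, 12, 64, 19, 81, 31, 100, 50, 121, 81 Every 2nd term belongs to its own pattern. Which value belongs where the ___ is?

49

Taking every 2nd term gives 2 separate tracks.
Track A: 25, 36, ?, 64, 81, 100, 121 (perfect squares starting at 5²).
Track B: 5, 7, 12, 19, 31, 50, 81 (Fibonacci-style (each term is the sum of the two before it)).
The gap is track A's term 3; the rule gives 49.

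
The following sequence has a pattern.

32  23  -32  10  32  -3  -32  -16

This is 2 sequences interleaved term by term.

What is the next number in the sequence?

32

Positions 1, 3, 5, … form one subsequence and positions 2, 4, 6, … form another.
Track A is 32, -32, 32, -32, which is alternating ±32.
Track B is 23, 10, -3, -16, which is linear: a_n = 36 − 13·n.
Term 9 comes from track A (its 5th entry): 32.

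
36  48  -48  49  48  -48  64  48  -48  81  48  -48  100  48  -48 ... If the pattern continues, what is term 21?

-48

Reading positions in blocks of 3 reveals the pattern ABB — 2 tracks woven together.
Stream A: 36, 49, 64, 81, 100 — the squares 6², 7², 8², ….
Stream B: 48, -48, 48, -48, 48, -48, 48, -48, 48, -48 — oscillating between 48 and -48.
Term 21 comes from stream B (its 14th entry): -48.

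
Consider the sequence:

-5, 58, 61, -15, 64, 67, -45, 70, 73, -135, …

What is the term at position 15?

Reading positions in blocks of 3 reveals the pattern ABB — 2 tracks woven together.
Track A = -5, -15, -45, -135: geometric with ratio 3.
Track B = 58, 61, 64, 67, 70, 73: arithmetic with common difference +3.
Position 15 → track B, term 10 = 85.

85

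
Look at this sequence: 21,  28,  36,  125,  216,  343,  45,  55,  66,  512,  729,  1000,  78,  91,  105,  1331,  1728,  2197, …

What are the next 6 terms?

Positions follow the repeating pattern AAABBB; grouping by letter gives 2 tracks.
Stream A: 21, 28, 36, 45, 55, 66, 78, 91, 105. Triangular numbers n(n+1)/2 for n = 6, 7, ….
Stream B: 125, 216, 343, 512, 729, 1000, 1331, 1728, 2197. Consecutive cubes n³ from n = 5.
Position 19 → stream A, term 10 = 120.
The 20th slot belongs to stream A; its 11th term is 136.
Position 21 falls in stream A as its term 12, giving 153.
Position 22 falls in stream B as its term 10, giving 2744.
Position 23 → stream B, term 11 = 3375.
The 24th slot belongs to stream B; its 12th term is 4096.

120, 136, 153, 2744, 3375, 4096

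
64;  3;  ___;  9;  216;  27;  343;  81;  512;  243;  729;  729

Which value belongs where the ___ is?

Taking every 2nd term gives 2 separate tracks.
Stream A: 64, ?, 216, 343, 512, 729 (perfect cubes starting at 4³).
Stream B: 3, 9, 27, 81, 243, 729 (powers of 3).
The gap is stream A's term 2; the rule gives 125.

125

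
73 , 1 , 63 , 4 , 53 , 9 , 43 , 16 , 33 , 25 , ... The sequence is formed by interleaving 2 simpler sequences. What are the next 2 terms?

23, 36

Taking every 2nd term gives 2 separate tracks.
Track A = 73, 63, 53, 43, 33: linear: a_n = 83 − 10·n.
Track B = 1, 4, 9, 16, 25: consecutive squares n² from n = 1.
Position 11 → track A, term 6 = 23.
Term 12 comes from track B (its 6th entry): 36.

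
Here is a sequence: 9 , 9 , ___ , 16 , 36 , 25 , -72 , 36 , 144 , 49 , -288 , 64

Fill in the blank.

-18

The terms cycle through 2 interleaved subsequences.
Track A is 9, ?, 36, -72, 144, -288, which is geometric, ×-2 each step.
Track B is 9, 16, 25, 36, 49, 64, which is the squares 3², 4², 5², ….
Track A's pattern makes the blank -18.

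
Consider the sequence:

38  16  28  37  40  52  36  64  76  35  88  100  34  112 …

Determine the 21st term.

172

Reading positions in blocks of 3 reveals the pattern ABB — 2 tracks woven together.
Track A: 38, 37, 36, 35, 34. Arithmetic, step −1.
Track B: 16, 28, 40, 52, 64, 76, 88, 100, 112. Adding 12 each time.
Term 21 comes from track B (its 14th entry): 172.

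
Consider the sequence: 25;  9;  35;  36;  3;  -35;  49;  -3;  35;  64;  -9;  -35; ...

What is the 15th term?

35

Read the sequence 3 terms at a time; column i is its own pattern.
Stream A: 25, 36, 49, 64 (perfect squares starting at 5²).
Stream B: 9, 3, -3, -9 (linear: a_n = 15 − 6·n).
Stream C: 35, -35, 35, -35 (alternating ±35).
Position 15 falls in stream C as its term 5, giving 35.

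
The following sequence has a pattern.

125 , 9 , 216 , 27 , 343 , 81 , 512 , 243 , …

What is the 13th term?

1331

Odd-indexed and even-indexed terms follow separate rules.
Track A: 125, 216, 343, 512. Consecutive cubes n³ from n = 5.
Track B: 9, 27, 81, 243. Successive powers of 3.
Position 13 falls in track A as its term 7, giving 1331.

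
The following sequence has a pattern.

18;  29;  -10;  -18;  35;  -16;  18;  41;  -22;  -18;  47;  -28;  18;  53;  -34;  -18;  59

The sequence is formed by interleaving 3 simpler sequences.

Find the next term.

-40

Split by position mod 3: positions 1, 4, 7, … form one track, and each other residue class forms its own.
Subsequence A: 18, -18, 18, -18, 18, -18 (alternating ±18).
Subsequence B: 29, 35, 41, 47, 53, 59 (arithmetic, step +6).
Subsequence C: -10, -16, -22, -28, -34 (arithmetic, step −6).
The 18th slot belongs to subsequence C; its 6th term is -40.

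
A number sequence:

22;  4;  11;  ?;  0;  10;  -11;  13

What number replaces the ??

Split by position mod 2 into 2 tracks.
Subsequence A: 22, 11, 0, -11 (subtracting 11 each time).
Subsequence B: 4, ?, 10, 13 (adding 3 each time).
Filling subsequence B at index 2 by its rule yields 7.

7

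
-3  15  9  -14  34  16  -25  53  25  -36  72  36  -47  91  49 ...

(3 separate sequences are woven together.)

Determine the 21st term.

Taking every 3rd term gives 3 separate tracks.
Track A: -3, -14, -25, -36, -47. Subtracting 11 each time.
Track B: 15, 34, 53, 72, 91. Linear: a_n = -4 + 19·n.
Track C: 9, 16, 25, 36, 49. The squares 3², 4², 5², ….
Position 21 falls in track C as its term 7, giving 81.

81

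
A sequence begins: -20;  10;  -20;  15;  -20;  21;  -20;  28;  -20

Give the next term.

36

Odd-indexed and even-indexed terms follow separate rules.
Stream A is -20, -20, -20, -20, -20, which is constant -20.
Stream B is 10, 15, 21, 28, which is triangular numbers starting at T_4.
Position 10 → stream B, term 5 = 36.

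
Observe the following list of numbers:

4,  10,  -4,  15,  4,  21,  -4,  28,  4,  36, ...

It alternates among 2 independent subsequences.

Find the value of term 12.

45

Taking every 2nd term gives 2 separate tracks.
Subsequence A: 4, -4, 4, -4, 4 — oscillating between 4 and -4.
Subsequence B: 10, 15, 21, 28, 36 — triangular numbers n(n+1)/2 for n = 4, 5, ….
Position 12 falls in subsequence B as its term 6, giving 45.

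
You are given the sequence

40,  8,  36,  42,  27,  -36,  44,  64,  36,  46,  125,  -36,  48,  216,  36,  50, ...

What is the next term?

343

The terms cycle through 3 interleaved subsequences.
Subsequence A = 40, 42, 44, 46, 48, 50: arithmetic with common difference +2.
Subsequence B = 8, 27, 64, 125, 216: consecutive cubes n³ from n = 2.
Subsequence C = 36, -36, 36, -36, 36: alternating ±36.
Position 17 falls in subsequence B as its term 6, giving 343.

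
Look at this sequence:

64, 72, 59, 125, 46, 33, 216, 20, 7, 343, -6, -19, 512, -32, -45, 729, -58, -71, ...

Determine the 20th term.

The slot pattern repeats as ABB (period 3), so there are 2 interleaved tracks.
Track A is 64, 125, 216, 343, 512, 729, which is perfect cubes starting at 4³.
Track B is 72, 59, 46, 33, 20, 7, -6, -19, -32, -45, -58, -71, which is linear: a_n = 85 − 13·n.
Position 20 → track B, term 13 = -84.

-84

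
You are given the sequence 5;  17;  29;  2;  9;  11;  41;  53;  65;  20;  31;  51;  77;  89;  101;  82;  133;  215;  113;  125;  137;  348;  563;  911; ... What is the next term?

Positions follow the repeating pattern AAABBB; grouping by letter gives 2 tracks.
Subsequence A: 5, 17, 29, 41, 53, 65, 77, 89, 101, 113, 125, 137 — adding 12 each time.
Subsequence B: 2, 9, 11, 20, 31, 51, 82, 133, 215, 348, 563, 911 — Fibonacci-style (each term is the sum of the two before it).
Position 25 falls in subsequence A as its term 13, giving 149.

149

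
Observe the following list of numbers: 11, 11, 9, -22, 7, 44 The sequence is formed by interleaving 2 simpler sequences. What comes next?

5

Taking every 2nd term gives 2 separate tracks.
Subsequence A is 11, 9, 7, which is arithmetic with common difference −2.
Subsequence B is 11, -22, 44, which is multiplying by -2 each time.
Position 7 falls in subsequence A as its term 4, giving 5.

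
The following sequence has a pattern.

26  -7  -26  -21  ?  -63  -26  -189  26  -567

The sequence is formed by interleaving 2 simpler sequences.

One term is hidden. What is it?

Positions 1, 3, 5, … form one subsequence and positions 2, 4, 6, … form another.
Track A: 26, -26, ?, -26, 26 (alternating ±26).
Track B: -7, -21, -63, -189, -567 (geometric, ×3 each step).
So the missing entry in track A is 26.

26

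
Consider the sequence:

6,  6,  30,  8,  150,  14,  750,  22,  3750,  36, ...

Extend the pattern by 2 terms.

18750, 58

Positions 1, 3, 5, … form one subsequence and positions 2, 4, 6, … form another.
Stream A: 6, 30, 150, 750, 3750 (geometric with ratio 5).
Stream B: 6, 8, 14, 22, 36 (a Fibonacci-like recurrence a_n = a_{n-1} + a_{n-2}).
Position 11 → stream A, term 6 = 18750.
Term 12 comes from stream B (its 6th entry): 58.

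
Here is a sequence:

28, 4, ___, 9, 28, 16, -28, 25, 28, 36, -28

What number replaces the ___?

The terms cycle through 2 interleaved subsequences.
Track A = 28, ?, 28, -28, 28, -28: the oscillation 28·(−1)^(n+1).
Track B = 4, 9, 16, 25, 36: the squares 2², 3², 4², ….
Filling track A at index 2 by its rule yields -28.

-28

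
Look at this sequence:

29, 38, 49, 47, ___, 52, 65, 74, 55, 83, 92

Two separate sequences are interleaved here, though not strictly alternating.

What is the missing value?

Reading positions in blocks of 3 reveals the pattern AAB — 2 tracks woven together.
Track A: 29, 38, 47, ?, 65, 74, 83, 92 — adding 9 each time.
Track B: 49, 52, 55 — arithmetic with common difference +3.
The gap is track A's term 4; the rule gives 56.

56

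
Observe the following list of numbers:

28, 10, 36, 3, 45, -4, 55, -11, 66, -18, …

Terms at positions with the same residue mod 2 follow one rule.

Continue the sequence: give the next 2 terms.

Split by position mod 2 into 2 tracks.
Subsequence A: 28, 36, 45, 55, 66 (triangular numbers n(n+1)/2 for n = 7, 8, …).
Subsequence B: 10, 3, -4, -11, -18 (arithmetic with common difference −7).
Position 11 → subsequence A, term 6 = 78.
Position 12 falls in subsequence B as its term 6, giving -25.

78, -25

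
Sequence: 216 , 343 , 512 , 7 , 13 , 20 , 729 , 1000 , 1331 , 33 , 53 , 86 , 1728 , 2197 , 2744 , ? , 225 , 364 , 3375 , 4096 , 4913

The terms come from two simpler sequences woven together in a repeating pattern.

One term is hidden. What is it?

139

The slot pattern repeats as AAABBB (period 6), so there are 2 interleaved tracks.
Stream A is 216, 343, 512, 729, 1000, 1331, 1728, 2197, 2744, 3375, 4096, 4913, which is the cubes 6³, 7³, 8³, ….
Stream B is 7, 13, 20, 33, 53, 86, ?, 225, 364, which is each term equals the sum of the previous two.
Stream B's pattern makes the blank 139.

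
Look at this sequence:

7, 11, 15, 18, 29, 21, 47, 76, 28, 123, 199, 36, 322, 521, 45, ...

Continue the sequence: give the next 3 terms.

Reading positions in blocks of 3 reveals the pattern AAB — 2 tracks woven together.
Track A: 7, 11, 18, 29, 47, 76, 123, 199, 322, 521 — Fibonacci-style (each term is the sum of the two before it).
Track B: 15, 21, 28, 36, 45 — triangular numbers starting at T_5.
The 16th slot belongs to track A; its 11th term is 843.
Position 17 falls in track A as its term 12, giving 1364.
The 18th slot belongs to track B; its 6th term is 55.

843, 1364, 55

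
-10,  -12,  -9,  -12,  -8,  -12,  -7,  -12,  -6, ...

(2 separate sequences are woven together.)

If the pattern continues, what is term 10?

Positions 1, 3, 5, … form one subsequence and positions 2, 4, 6, … form another.
Track A: -10, -9, -8, -7, -6. Arithmetic with common difference +1.
Track B: -12, -12, -12, -12. The constant sequence -12.
Position 10 → track B, term 5 = -12.

-12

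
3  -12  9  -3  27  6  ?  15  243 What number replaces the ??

81

Odd-indexed and even-indexed terms follow separate rules.
Track A = 3, 9, 27, ?, 243: powers of 3.
Track B = -12, -3, 6, 15: arithmetic with common difference +9.
The gap is track A's term 4; the rule gives 81.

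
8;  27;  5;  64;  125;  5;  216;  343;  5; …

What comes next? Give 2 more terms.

Positions follow the repeating pattern AAB; grouping by letter gives 2 tracks.
Stream A is 8, 27, 64, 125, 216, 343, which is the cubes 2³, 3³, 4³, ….
Stream B is 5, 5, 5, which is always 5.
Position 10 → stream A, term 7 = 512.
Position 11 → stream A, term 8 = 729.

512, 729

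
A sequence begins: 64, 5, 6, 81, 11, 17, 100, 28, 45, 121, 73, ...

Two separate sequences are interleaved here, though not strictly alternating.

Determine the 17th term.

The slot pattern repeats as ABB (period 3), so there are 2 interleaved tracks.
Track A is 64, 81, 100, 121, which is the squares 8², 9², 10², ….
Track B is 5, 6, 11, 17, 28, 45, 73, which is each term equals the sum of the previous two.
The 17th slot belongs to track B; its 11th term is 500.

500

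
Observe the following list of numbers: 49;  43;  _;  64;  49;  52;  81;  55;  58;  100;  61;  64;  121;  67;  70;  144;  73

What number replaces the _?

Positions follow the repeating pattern ABB; grouping by letter gives 2 tracks.
Stream A: 49, 64, 81, 100, 121, 144. Perfect squares starting at 7².
Stream B: 43, ?, 49, 52, 55, 58, 61, 64, 67, 70, 73. Linear: a_n = 40 + 3·n.
So the missing entry in stream B is 46.

46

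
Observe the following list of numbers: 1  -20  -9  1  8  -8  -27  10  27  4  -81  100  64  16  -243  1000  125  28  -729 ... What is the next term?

The terms cycle through 4 interleaved subsequences.
Track A: 1, 8, 27, 64, 125 (perfect cubes starting at 1³).
Track B: -20, -8, 4, 16, 28 (arithmetic, step +12).
Track C: -9, -27, -81, -243, -729 (geometric, ×3 each step).
Track D: 1, 10, 100, 1000 (powers 10^0, 10^1, 10^2, …).
Position 20 falls in track D as its term 5, giving 10000.

10000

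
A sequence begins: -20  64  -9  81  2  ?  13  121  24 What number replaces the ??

Taking every 2nd term gives 2 separate tracks.
Subsequence A: -20, -9, 2, 13, 24. Linear: a_n = -31 + 11·n.
Subsequence B: 64, 81, ?, 121. Consecutive squares n² from n = 8.
The gap is subsequence B's term 3; the rule gives 100.

100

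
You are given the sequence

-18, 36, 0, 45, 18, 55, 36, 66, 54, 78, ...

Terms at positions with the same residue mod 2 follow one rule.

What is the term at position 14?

105

Odd-indexed and even-indexed terms follow separate rules.
Stream A: -18, 0, 18, 36, 54 — adding 18 each time.
Stream B: 36, 45, 55, 66, 78 — triangular numbers starting at T_8.
Position 14 falls in stream B as its term 7, giving 105.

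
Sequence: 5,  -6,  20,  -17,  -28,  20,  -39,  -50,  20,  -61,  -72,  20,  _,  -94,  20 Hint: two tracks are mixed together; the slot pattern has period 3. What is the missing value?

-83

Reading positions in blocks of 3 reveals the pattern AAB — 2 tracks woven together.
Stream A is 5, -6, -17, -28, -39, -50, -61, -72, ?, -94, which is subtracting 11 each time.
Stream B is 20, 20, 20, 20, 20, which is constant 20.
The gap is stream A's term 9; the rule gives -83.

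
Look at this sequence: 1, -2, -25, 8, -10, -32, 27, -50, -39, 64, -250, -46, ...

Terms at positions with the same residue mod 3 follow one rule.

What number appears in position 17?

Taking every 3rd term gives 3 separate tracks.
Track A = 1, 8, 27, 64: consecutive cubes n³ from n = 1.
Track B = -2, -10, -50, -250: geometric, ×5 each step.
Track C = -25, -32, -39, -46: subtracting 7 each time.
Position 17 → track B, term 6 = -6250.

-6250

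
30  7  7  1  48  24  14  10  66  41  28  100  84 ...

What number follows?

58

Taking every 4th term gives 4 separate tracks.
Track A: 30, 48, 66, 84 (adding 18 each time).
Track B: 7, 24, 41 (adding 17 each time).
Track C: 7, 14, 28 (geometric, ×2 each step).
Track D: 1, 10, 100 (powers 10^0, 10^1, 10^2, …).
Position 14 → track B, term 4 = 58.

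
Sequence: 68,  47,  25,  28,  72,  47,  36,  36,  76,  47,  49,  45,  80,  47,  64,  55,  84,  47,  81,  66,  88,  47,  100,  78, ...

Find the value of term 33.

100

Taking every 4th term gives 4 separate tracks.
Subsequence A: 68, 72, 76, 80, 84, 88 — arithmetic with common difference +4.
Subsequence B: 47, 47, 47, 47, 47, 47 — constant 47.
Subsequence C: 25, 36, 49, 64, 81, 100 — consecutive squares n² from n = 5.
Subsequence D: 28, 36, 45, 55, 66, 78 — triangular numbers starting at T_7.
Term 33 comes from subsequence A (its 9th entry): 100.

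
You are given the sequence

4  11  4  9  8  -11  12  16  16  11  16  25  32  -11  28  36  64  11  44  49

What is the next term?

128

Read the sequence 4 terms at a time; column i is its own pattern.
Subsequence A = 4, 8, 16, 32, 64: successive powers of 2.
Subsequence B = 11, -11, 11, -11, 11: alternating ±11.
Subsequence C = 4, 12, 16, 28, 44: a Fibonacci-like recurrence a_n = a_{n-1} + a_{n-2}.
Subsequence D = 9, 16, 25, 36, 49: the squares 3², 4², 5², ….
The 21st slot belongs to subsequence A; its 6th term is 128.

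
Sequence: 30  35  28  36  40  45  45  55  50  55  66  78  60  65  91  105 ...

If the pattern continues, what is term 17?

70

The slot pattern repeats as AABB (period 4), so there are 2 interleaved tracks.
Track A: 30, 35, 40, 45, 50, 55, 60, 65. Linear: a_n = 25 + 5·n.
Track B: 28, 36, 45, 55, 66, 78, 91, 105. The triangular numbers T_7, T_8, ….
Position 17 falls in track A as its term 9, giving 70.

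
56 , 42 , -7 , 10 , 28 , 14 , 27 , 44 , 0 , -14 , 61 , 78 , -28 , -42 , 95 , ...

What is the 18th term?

The slot pattern repeats as AABB (period 4), so there are 2 interleaved tracks.
Stream A: 56, 42, 28, 14, 0, -14, -28, -42. Arithmetic with common difference −14.
Stream B: -7, 10, 27, 44, 61, 78, 95. Adding 17 each time.
The 18th slot belongs to stream A; its 10th term is -70.

-70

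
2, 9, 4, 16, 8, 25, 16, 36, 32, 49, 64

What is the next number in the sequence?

Taking every 2nd term gives 2 separate tracks.
Track A: 2, 4, 8, 16, 32, 64 — successive powers of 2.
Track B: 9, 16, 25, 36, 49 — the squares 3², 4², 5², ….
Position 12 falls in track B as its term 6, giving 64.

64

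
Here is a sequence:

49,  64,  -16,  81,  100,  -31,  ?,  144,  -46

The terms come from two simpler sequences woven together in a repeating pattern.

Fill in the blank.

121

Positions follow the repeating pattern AAB; grouping by letter gives 2 tracks.
Stream A: 49, 64, 81, 100, ?, 144. The squares 7², 8², 9², ….
Stream B: -16, -31, -46. Arithmetic with common difference −15.
Stream A's pattern makes the blank 121.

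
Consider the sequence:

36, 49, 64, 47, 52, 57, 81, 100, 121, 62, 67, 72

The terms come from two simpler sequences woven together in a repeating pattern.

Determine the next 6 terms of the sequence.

Positions follow the repeating pattern AAABBB; grouping by letter gives 2 tracks.
Track A: 36, 49, 64, 81, 100, 121 (the squares 6², 7², 8², …).
Track B: 47, 52, 57, 62, 67, 72 (linear: a_n = 42 + 5·n).
Position 13 → track A, term 7 = 144.
Position 14 falls in track A as its term 8, giving 169.
The 15th slot belongs to track A; its 9th term is 196.
Position 16 → track B, term 7 = 77.
Position 17 → track B, term 8 = 82.
Position 18 → track B, term 9 = 87.

144, 169, 196, 77, 82, 87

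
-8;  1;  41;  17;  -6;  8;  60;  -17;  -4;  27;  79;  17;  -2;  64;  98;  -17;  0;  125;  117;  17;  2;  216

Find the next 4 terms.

136, -17, 4, 343

Split by position mod 4: positions 1, 5, 9, … form one track, and each other residue class forms its own.
Track A = -8, -6, -4, -2, 0, 2: linear: a_n = -10 + 2·n.
Track B = 1, 8, 27, 64, 125, 216: the cubes 1³, 2³, 3³, ….
Track C = 41, 60, 79, 98, 117: linear: a_n = 22 + 19·n.
Track D = 17, -17, 17, -17, 17: oscillating between 17 and -17.
Term 23 comes from track C (its 6th entry): 136.
Term 24 comes from track D (its 6th entry): -17.
The 25th slot belongs to track A; its 7th term is 4.
Position 26 falls in track B as its term 7, giving 343.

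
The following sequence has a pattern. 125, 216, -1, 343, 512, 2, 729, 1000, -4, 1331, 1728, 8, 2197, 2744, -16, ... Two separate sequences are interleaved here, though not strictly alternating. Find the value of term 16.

3375

The slot pattern repeats as AAB (period 3), so there are 2 interleaved tracks.
Track A: 125, 216, 343, 512, 729, 1000, 1331, 1728, 2197, 2744 — consecutive cubes n³ from n = 5.
Track B: -1, 2, -4, 8, -16 — geometric, ×-2 each step.
Position 16 → track A, term 11 = 3375.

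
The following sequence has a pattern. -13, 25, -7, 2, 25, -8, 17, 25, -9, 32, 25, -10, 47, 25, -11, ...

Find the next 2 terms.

Split by position mod 3: positions 1, 4, 7, … form one track, and each other residue class forms its own.
Track A: -13, 2, 17, 32, 47 — arithmetic with common difference +15.
Track B: 25, 25, 25, 25, 25 — constant 25.
Track C: -7, -8, -9, -10, -11 — subtracting 1 each time.
Position 16 → track A, term 6 = 62.
Term 17 comes from track B (its 6th entry): 25.

62, 25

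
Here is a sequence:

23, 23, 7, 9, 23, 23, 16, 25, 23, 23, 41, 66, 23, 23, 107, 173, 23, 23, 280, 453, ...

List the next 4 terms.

Reading positions in blocks of 4 reveals the pattern AABB — 2 tracks woven together.
Track A is 23, 23, 23, 23, 23, 23, 23, 23, 23, 23, which is constant 23.
Track B is 7, 9, 16, 25, 41, 66, 107, 173, 280, 453, which is each term equals the sum of the previous two.
Position 21 falls in track A as its term 11, giving 23.
Term 22 comes from track A (its 12th entry): 23.
Position 23 falls in track B as its term 11, giving 733.
Term 24 comes from track B (its 12th entry): 1186.

23, 23, 733, 1186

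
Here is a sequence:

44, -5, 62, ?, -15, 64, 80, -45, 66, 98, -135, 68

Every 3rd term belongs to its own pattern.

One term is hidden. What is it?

Read the sequence 3 terms at a time; column i is its own pattern.
Track A: 44, ?, 80, 98. Arithmetic with common difference +18.
Track B: -5, -15, -45, -135. Geometric with ratio 3.
Track C: 62, 64, 66, 68. Arithmetic with common difference +2.
Track A's pattern makes the blank 62.

62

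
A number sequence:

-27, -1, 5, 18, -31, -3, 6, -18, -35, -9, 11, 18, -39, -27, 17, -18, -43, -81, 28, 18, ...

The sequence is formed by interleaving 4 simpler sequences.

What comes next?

Read the sequence 4 terms at a time; column i is its own pattern.
Track A = -27, -31, -35, -39, -43: arithmetic with common difference −4.
Track B = -1, -3, -9, -27, -81: geometric, ×3 each step.
Track C = 5, 6, 11, 17, 28: each term equals the sum of the previous two.
Track D = 18, -18, 18, -18, 18: the oscillation 18·(−1)^(n+1).
The 21st slot belongs to track A; its 6th term is -47.

-47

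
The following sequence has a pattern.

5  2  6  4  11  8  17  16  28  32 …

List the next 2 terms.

45, 64

Split by position mod 2 into 2 tracks.
Track A = 5, 6, 11, 17, 28: a Fibonacci-like recurrence a_n = a_{n-1} + a_{n-2}.
Track B = 2, 4, 8, 16, 32: multiplying by 2 each time.
The 11th slot belongs to track A; its 6th term is 45.
Position 12 → track B, term 6 = 64.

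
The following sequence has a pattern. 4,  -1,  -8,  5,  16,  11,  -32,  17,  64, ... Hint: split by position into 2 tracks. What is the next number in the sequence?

Positions 1, 3, 5, … form one subsequence and positions 2, 4, 6, … form another.
Stream A is 4, -8, 16, -32, 64, which is geometric with ratio -2.
Stream B is -1, 5, 11, 17, which is arithmetic, step +6.
The 10th slot belongs to stream B; its 5th term is 23.

23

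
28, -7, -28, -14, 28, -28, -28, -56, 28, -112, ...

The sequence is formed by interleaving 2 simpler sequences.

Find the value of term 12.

-224

Odd-indexed and even-indexed terms follow separate rules.
Track A: 28, -28, 28, -28, 28 (oscillating between 28 and -28).
Track B: -7, -14, -28, -56, -112 (geometric, ×2 each step).
Position 12 falls in track B as its term 6, giving -224.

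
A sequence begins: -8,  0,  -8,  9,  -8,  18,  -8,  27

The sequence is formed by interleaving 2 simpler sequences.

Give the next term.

-8

Taking every 2nd term gives 2 separate tracks.
Stream A: -8, -8, -8, -8. Constant -8.
Stream B: 0, 9, 18, 27. Linear: a_n = -9 + 9·n.
Term 9 comes from stream A (its 5th entry): -8.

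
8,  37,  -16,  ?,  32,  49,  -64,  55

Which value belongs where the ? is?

43

Split by position mod 2 into 2 tracks.
Subsequence A is 8, -16, 32, -64, which is geometric, ×-2 each step.
Subsequence B is 37, ?, 49, 55, which is adding 6 each time.
The gap is subsequence B's term 2; the rule gives 43.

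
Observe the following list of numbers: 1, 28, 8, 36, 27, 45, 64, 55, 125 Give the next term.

Positions 1, 3, 5, … form one subsequence and positions 2, 4, 6, … form another.
Subsequence A: 1, 8, 27, 64, 125. Consecutive cubes n³ from n = 1.
Subsequence B: 28, 36, 45, 55. Triangular numbers starting at T_7.
Term 10 comes from subsequence B (its 5th entry): 66.

66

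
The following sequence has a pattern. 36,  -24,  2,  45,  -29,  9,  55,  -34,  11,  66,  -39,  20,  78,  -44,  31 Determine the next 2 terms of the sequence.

91, -49

Taking every 3rd term gives 3 separate tracks.
Stream A: 36, 45, 55, 66, 78. Triangular numbers n(n+1)/2 for n = 8, 9, ….
Stream B: -24, -29, -34, -39, -44. Linear: a_n = -19 − 5·n.
Stream C: 2, 9, 11, 20, 31. Each term equals the sum of the previous two.
Position 16 → stream A, term 6 = 91.
Term 17 comes from stream B (its 6th entry): -49.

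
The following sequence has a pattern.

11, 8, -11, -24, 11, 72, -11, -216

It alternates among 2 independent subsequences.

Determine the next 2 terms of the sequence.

11, 648

Odd-indexed and even-indexed terms follow separate rules.
Track A: 11, -11, 11, -11 (the oscillation 11·(−1)^(n+1)).
Track B: 8, -24, 72, -216 (multiplying by -3 each time).
The 9th slot belongs to track A; its 5th term is 11.
The 10th slot belongs to track B; its 5th term is 648.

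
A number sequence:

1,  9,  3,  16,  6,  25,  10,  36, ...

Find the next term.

15

Positions 1, 3, 5, … form one subsequence and positions 2, 4, 6, … form another.
Stream A = 1, 3, 6, 10: triangular numbers starting at T_1.
Stream B = 9, 16, 25, 36: perfect squares starting at 3².
Term 9 comes from stream A (its 5th entry): 15.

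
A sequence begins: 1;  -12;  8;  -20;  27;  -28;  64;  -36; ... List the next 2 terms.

Positions 1, 3, 5, … form one subsequence and positions 2, 4, 6, … form another.
Track A: 1, 8, 27, 64 — the cubes 1³, 2³, 3³, ….
Track B: -12, -20, -28, -36 — linear: a_n = -4 − 8·n.
Position 9 → track A, term 5 = 125.
Position 10 falls in track B as its term 5, giving -44.

125, -44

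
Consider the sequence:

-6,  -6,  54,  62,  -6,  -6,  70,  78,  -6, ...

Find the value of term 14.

-6

Reading positions in blocks of 4 reveals the pattern AABB — 2 tracks woven together.
Stream A is -6, -6, -6, -6, -6, which is the constant sequence -6.
Stream B is 54, 62, 70, 78, which is arithmetic, step +8.
Term 14 comes from stream A (its 8th entry): -6.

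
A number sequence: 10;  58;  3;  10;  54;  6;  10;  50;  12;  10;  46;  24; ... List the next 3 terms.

Read the sequence 3 terms at a time; column i is its own pattern.
Stream A = 10, 10, 10, 10: always 10.
Stream B = 58, 54, 50, 46: arithmetic, step −4.
Stream C = 3, 6, 12, 24: geometric, ×2 each step.
Position 13 falls in stream A as its term 5, giving 10.
Term 14 comes from stream B (its 5th entry): 42.
Term 15 comes from stream C (its 5th entry): 48.

10, 42, 48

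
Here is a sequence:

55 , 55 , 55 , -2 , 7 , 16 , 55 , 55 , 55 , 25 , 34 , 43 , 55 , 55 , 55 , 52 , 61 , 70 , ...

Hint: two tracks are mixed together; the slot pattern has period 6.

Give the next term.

55

The slot pattern repeats as AAABBB (period 6), so there are 2 interleaved tracks.
Track A: 55, 55, 55, 55, 55, 55, 55, 55, 55 — always 55.
Track B: -2, 7, 16, 25, 34, 43, 52, 61, 70 — linear: a_n = -11 + 9·n.
The 19th slot belongs to track A; its 10th term is 55.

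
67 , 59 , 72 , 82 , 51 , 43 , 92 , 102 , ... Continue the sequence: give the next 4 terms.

35, 27, 112, 122

Positions follow the repeating pattern AABB; grouping by letter gives 2 tracks.
Subsequence A is 67, 59, 51, 43, which is arithmetic with common difference −8.
Subsequence B is 72, 82, 92, 102, which is arithmetic with common difference +10.
Term 9 comes from subsequence A (its 5th entry): 35.
Term 10 comes from subsequence A (its 6th entry): 27.
The 11th slot belongs to subsequence B; its 5th term is 112.
Term 12 comes from subsequence B (its 6th entry): 122.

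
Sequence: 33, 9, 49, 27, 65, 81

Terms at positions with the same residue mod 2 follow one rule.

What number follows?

Split by position mod 2 into 2 tracks.
Stream A is 33, 49, 65, which is arithmetic, step +16.
Stream B is 9, 27, 81, which is successive powers of 3.
Term 7 comes from stream A (its 4th entry): 81.

81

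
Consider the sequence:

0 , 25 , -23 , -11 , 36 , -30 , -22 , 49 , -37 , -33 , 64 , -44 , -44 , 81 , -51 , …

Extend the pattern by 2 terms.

Split by position mod 3: positions 1, 4, 7, … form one track, and each other residue class forms its own.
Stream A = 0, -11, -22, -33, -44: linear: a_n = 11 − 11·n.
Stream B = 25, 36, 49, 64, 81: consecutive squares n² from n = 5.
Stream C = -23, -30, -37, -44, -51: arithmetic, step −7.
Term 16 comes from stream A (its 6th entry): -55.
Position 17 falls in stream B as its term 6, giving 100.

-55, 100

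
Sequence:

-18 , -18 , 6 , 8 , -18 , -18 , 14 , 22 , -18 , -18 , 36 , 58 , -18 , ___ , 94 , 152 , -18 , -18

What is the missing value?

Reading positions in blocks of 4 reveals the pattern AABB — 2 tracks woven together.
Track A: -18, -18, -18, -18, -18, -18, -18, ?, -18, -18. Always -18.
Track B: 6, 8, 14, 22, 36, 58, 94, 152. A Fibonacci-like recurrence a_n = a_{n-1} + a_{n-2}.
Filling track A at index 8 by its rule yields -18.

-18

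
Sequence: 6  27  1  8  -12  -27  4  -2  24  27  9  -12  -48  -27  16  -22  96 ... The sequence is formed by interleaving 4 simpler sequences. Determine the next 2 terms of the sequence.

27, 25

The terms cycle through 4 interleaved subsequences.
Subsequence A: 6, -12, 24, -48, 96. Geometric, ×-2 each step.
Subsequence B: 27, -27, 27, -27. The oscillation 27·(−1)^(n+1).
Subsequence C: 1, 4, 9, 16. The squares 1², 2², 3², ….
Subsequence D: 8, -2, -12, -22. Arithmetic with common difference −10.
Position 18 → subsequence B, term 5 = 27.
The 19th slot belongs to subsequence C; its 5th term is 25.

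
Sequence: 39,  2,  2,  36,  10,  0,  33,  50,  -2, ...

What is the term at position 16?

24

Read the sequence 3 terms at a time; column i is its own pattern.
Stream A is 39, 36, 33, which is arithmetic with common difference −3.
Stream B is 2, 10, 50, which is a geometric progression (common ratio 5).
Stream C is 2, 0, -2, which is linear: a_n = 4 − 2·n.
Position 16 → stream A, term 6 = 24.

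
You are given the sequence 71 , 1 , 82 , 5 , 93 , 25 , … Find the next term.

104

Split by position mod 2 into 2 tracks.
Stream A is 71, 82, 93, which is arithmetic with common difference +11.
Stream B is 1, 5, 25, which is geometric, ×5 each step.
Position 7 → stream A, term 4 = 104.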